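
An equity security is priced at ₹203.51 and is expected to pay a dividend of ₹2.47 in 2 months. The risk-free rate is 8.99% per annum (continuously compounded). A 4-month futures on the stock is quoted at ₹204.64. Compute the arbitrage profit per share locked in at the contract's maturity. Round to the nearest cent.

₹2.55 per share

PV(dividends) I = 2.47·e^(−0.0899·2/12) = 2.4333
Fair futures F* = (S − I)·e^(rT) = (203.51 − 2.4333)·e^0.029967 = 201.0767 × 1.030421 = 207.1937
Market ₹204.64 < fair 207.1937: forward underpriced → reverse cash-and-carry (short the stock, invest proceeds at r, pay the dividends, go long the forward).
Profit at T = |F_mkt − F*| = |204.64 − 207.1937| = ₹2.55 per share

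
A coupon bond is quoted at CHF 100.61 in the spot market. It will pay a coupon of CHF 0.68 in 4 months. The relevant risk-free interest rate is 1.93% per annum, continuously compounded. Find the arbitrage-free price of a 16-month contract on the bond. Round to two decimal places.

PV(coupons) I = 0.68·e^(−0.0193·4/12)
I = 0.6756
F = (S − I)·e^(rT) = (100.61 − 0.6756) · e^(0.0193·16/12)
= 99.9344 · e^0.025733 = 99.9344 × 1.026067 = CHF 102.54

CHF 102.54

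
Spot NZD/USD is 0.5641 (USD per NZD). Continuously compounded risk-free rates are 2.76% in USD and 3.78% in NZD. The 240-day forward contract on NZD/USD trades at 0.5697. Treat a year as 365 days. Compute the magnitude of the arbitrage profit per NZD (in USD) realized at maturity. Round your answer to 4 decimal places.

0.0094 per NZD (in USD)

Fair forward: F* = S·e^(carry·T), with carry = (r_USD − r_NZD) = 0.0276 − 0.0378 = -0.0102
F* = 0.5641 · e^(-0.0102 × 240/365) = 0.5641 · e^-0.006707 = 0.5641 × 0.993315 = 0.5603
Market 0.5697 > fair 0.5603: forward overpriced → cash-and-carry (buy spot, short the forward).
At maturity, profit = |F_mkt − F*| = |0.5697 − 0.5603| = 0.0094 per NZD (in USD)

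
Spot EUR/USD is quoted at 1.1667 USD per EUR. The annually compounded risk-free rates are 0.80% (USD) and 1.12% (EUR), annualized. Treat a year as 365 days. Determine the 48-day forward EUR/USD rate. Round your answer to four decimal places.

By covered interest parity, F = S · (1+r_USD)^T / (1+r_EUR)^T
= 1.1667 × 1.001048 / 1.001466 = 1.1667 × 0.999583
F = 1.1662 USD per EUR

1.1662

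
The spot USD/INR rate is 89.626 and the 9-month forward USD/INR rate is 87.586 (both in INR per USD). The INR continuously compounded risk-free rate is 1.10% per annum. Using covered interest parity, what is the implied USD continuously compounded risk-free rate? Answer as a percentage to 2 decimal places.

F = S·e^((r_INR − r_USD)T) ⇒ r_USD = r_INR − ln(F/S)/T
ln(87.586/89.626) = -0.023024; /(9/12) = -0.030699
r_USD = 0.0110 + 0.030699 = 0.041699
r_USD = 4.17%

4.17%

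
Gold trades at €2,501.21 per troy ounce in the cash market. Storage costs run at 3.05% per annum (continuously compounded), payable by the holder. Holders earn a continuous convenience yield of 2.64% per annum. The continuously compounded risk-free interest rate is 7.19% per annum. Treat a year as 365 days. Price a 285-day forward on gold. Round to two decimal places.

Net carry = r + u − y = 0.0719 + 0.0305 − 0.0264 = 0.0760
F = S·e^((r+u−y)T) = 2501.21 · e^(0.0760 × 285/365) = 2501.21 · e^0.05934247
= 2501.21 × 1.06113859 = €2,654.13 per troy ounce

€2,654.13 per troy ounce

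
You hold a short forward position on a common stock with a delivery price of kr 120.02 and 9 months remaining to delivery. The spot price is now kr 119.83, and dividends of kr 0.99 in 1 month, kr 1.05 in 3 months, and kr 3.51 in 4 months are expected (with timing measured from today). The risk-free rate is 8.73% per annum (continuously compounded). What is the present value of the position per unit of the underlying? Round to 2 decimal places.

-kr 2.00

PV(remaining dividends) I = 0.99·e^(−0.0873·1/12) + 1.05·e^(−0.0873·3/12) + 3.51·e^(−0.0873·4/12) = 5.4195
Current forward F = (S − I)·e^(rT) = (119.83 − 5.4195)·e^(0.0873·9/12) = 114.4105 × 1.067666 = 122.1522
Value (long) = (F − K)·e^(−rT) = (122.1522 − 120.02) × 0.936622 = 1.9971
Short position value = −(long value) = -kr 2.00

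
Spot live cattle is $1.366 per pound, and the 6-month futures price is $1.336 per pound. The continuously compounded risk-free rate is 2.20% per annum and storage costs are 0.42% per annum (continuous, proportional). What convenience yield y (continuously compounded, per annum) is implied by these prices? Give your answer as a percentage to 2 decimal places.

F = S·e^((r+u−y)T) ⇒ (r+u−y) = ln(F/S)/T
ln(1.336/1.366) = -0.022207; /T ⇒ -0.044414
y = r + u − ln(F/S)/T = 0.0220 + 0.0042 + 0.044414 = 0.070614
y = 7.06%

7.06%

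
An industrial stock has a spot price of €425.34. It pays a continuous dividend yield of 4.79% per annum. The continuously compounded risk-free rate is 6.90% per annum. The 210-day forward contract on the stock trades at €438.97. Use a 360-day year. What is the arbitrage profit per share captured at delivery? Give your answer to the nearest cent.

€8.36 per share

Fair forward: F* = S·e^(carry·T), with carry = (r − q) = 0.0690 − 0.0479 = 0.0211
F* = 425.34 · e^(0.0211 × 210/360) = 425.34 · e^0.012308 = 425.34 × 1.012384 = €430.6074
Market €438.97 > fair €430.6074: forward overpriced → cash-and-carry (buy spot, short the forward).
At maturity, profit = |F_mkt − F*| = |438.97 − 430.6074| = €8.36 per share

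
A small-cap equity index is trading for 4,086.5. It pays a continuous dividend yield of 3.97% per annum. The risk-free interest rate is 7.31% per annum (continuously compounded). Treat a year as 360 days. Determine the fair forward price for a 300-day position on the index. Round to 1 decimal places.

4,201.8

F = S·e^((r − q)T) = 4086.5 · e^((0.0731 − 0.0397) × 300/360)
= 4086.5 · e^0.027833 = 4086.5 × 1.028224
F = 4,201.8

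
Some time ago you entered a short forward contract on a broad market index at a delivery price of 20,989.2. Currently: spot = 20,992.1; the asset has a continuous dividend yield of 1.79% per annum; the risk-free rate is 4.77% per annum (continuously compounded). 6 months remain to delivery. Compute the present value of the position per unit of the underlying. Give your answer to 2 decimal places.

-310.53

Current fair forward for the remaining 6 months: F = S·e^((r − q)·T), (r − q) = 0.0477 − 0.0179 = 0.0298
F = 20992.1 · e^(0.0298 × 6/12) = 20992.1 × 1.01501156 = 21307.2242
Value of long forward = (F − K)·e^(−rT) = (21307.2242 − 20989.2) · e^(−0.0477·6/12)
= 318.0242 × 0.97643216 = 310.53
Short position value = −(long value) = -310.53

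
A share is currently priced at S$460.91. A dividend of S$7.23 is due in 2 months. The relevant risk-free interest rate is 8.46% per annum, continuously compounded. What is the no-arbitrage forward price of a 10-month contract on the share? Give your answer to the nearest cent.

PV(dividends) I = 7.23·e^(−0.0846·2/12)
I = 7.1288
F = (S − I)·e^(rT) = (460.91 − 7.1288) · e^(0.0846·10/12)
= 453.7812 · e^0.070500 = 453.7812 × 1.073045 = S$486.93

S$486.93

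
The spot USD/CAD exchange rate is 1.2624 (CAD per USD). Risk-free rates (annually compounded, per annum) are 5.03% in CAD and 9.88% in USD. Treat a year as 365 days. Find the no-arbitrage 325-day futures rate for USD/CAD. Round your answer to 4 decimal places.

By covered interest parity, F = S · (1+r_CAD)^T / (1+r_USD)^T
= 1.2624 × 1.044666 / 1.087513 = 1.2624 × 0.960601
F = 1.2127 CAD per USD

1.2127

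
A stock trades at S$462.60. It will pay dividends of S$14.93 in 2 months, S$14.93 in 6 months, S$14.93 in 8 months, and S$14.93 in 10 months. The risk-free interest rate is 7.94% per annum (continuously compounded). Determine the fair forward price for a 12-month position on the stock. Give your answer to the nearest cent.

S$438.88

PV(dividends) I = 14.93·e^(−0.0794·2/12) + 14.93·e^(−0.0794·6/12) + 14.93·e^(−0.0794·8/12) + 14.93·e^(−0.0794·10/12)
I = 14.7337 + 14.3489 + 14.1603 + 13.9741 = 57.2170
F = (S − I)·e^(rT) = (462.60 − 57.2170) · e^(0.0794·12/12)
= 405.3830 · e^0.079400 = 405.3830 × 1.082637 = S$438.88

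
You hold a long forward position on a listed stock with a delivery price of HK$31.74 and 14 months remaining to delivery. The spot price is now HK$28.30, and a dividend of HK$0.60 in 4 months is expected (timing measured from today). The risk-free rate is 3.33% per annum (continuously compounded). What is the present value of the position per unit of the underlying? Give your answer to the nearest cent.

-HK$2.82

PV(remaining dividends) I = 0.60·e^(−0.0333·4/12) = 0.5934
Current forward F = (S − I)·e^(rT) = (28.30 − 0.5934)·e^(0.0333·14/12) = 27.7066 × 1.039615 = 28.8042
Value (long) = (F − K)·e^(−rT) = (28.8042 − 31.74) × 0.961895 = -2.8239
Value = -HK$2.82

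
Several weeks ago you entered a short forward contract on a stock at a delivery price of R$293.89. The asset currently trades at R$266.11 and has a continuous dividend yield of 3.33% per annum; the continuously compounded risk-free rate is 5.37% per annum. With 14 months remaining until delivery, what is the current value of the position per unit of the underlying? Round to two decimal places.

Current fair forward for the remaining 14 months: F = S·e^((r − q)·T), (r − q) = 0.0537 − 0.0333 = 0.0204
F = 266.11 · e^(0.0204 × 14/12) = 266.11 × 1.024085 = 272.5193
Value of long forward = (F − K)·e^(−rT) = (272.5193 − 293.89) · e^(−0.0537·14/12)
= -21.3707 × 0.939272 = -20.07
Short position value = −(long value) = R$20.07

R$20.07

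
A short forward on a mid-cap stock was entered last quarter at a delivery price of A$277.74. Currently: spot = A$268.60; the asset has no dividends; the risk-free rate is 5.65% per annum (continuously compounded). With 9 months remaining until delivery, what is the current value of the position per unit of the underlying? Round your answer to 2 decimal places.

-A$2.38

Current fair forward for the remaining 9 months: F = S·e^(r·T), r = 0.0565
F = 268.60 · e^(0.0565 × 9/12) = 268.60 × 1.043286 = 280.2266
Value of long forward = (F − K)·e^(−rT) = (280.2266 − 277.74) · e^(−0.0565·9/12)
= 2.4866 × 0.958510 = 2.38
Short position value = −(long value) = -A$2.38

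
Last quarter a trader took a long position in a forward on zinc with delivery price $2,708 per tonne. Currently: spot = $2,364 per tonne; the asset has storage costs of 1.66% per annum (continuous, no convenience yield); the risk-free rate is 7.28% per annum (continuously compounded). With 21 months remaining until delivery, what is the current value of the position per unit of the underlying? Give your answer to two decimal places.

Current fair forward for the remaining 21 months: F = S·e^((r + u)·T), (r + u) = 0.0728 + 0.0166 = 0.0894
F = 2364 · e^(0.0894 × 21/12) = 2364 × 1.16935229 = 2764.3488
Value of long forward = (F − K)·e^(−rT) = (2764.3488 − 2708) · e^(−0.0728·21/12)
= 56.3488 × 0.88038145 = 49.61

$49.61 per tonne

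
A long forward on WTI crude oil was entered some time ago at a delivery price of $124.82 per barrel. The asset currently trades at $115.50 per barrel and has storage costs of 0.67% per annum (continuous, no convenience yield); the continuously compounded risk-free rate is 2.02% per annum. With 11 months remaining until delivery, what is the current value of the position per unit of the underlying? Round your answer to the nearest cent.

Current fair forward for the remaining 11 months: F = S·e^((r + u)·T), (r + u) = 0.0202 + 0.0067 = 0.0269
F = 115.50 · e^(0.0269 × 11/12) = 115.50 × 1.024965 = 118.3835
Value of long forward = (F − K)·e^(−rT) = (118.3835 − 124.82) · e^(−0.0202·11/12)
= -6.4365 × 0.981654 = -6.32

-$6.32 per barrel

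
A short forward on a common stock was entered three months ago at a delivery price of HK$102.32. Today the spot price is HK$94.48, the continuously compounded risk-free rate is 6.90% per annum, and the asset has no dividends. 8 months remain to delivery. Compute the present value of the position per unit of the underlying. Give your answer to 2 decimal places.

Current fair forward for the remaining 8 months: F = S·e^(r·T), r = 0.0690
F = 94.48 · e^(0.0690 × 8/12) = 94.48 × 1.047074 = 98.9276
Value of long forward = (F − K)·e^(−rT) = (98.9276 − 102.32) · e^(−0.0690·8/12)
= -3.3924 × 0.955042 = -3.24
Short position value = −(long value) = HK$3.24

HK$3.24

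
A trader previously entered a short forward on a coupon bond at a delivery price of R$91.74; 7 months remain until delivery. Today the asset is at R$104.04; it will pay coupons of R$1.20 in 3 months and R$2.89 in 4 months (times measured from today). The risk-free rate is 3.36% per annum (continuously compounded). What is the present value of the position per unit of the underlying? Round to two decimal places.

PV(remaining coupons) I = 1.20·e^(−0.0336·3/12) + 2.89·e^(−0.0336·4/12) = 4.0478
Current forward F = (S − I)·e^(rT) = (104.04 − 4.0478)·e^(0.0336·7/12) = 99.9922 × 1.019793 = 101.9713
Value (long) = (F − K)·e^(−rT) = (101.9713 − 91.74) × 0.980591 = 10.0327
Short position value = −(long value) = -R$10.03

-R$10.03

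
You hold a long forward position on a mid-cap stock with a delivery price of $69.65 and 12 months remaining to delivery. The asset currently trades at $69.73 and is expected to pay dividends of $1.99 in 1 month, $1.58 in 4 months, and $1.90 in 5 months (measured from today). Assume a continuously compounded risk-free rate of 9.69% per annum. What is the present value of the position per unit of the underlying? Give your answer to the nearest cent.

$1.18

PV(remaining dividends) I = 1.99·e^(−0.0969·1/12) + 1.58·e^(−0.0969·4/12) + 1.90·e^(−0.0969·5/12) = 5.3286
Current forward F = (S − I)·e^(rT) = (69.73 − 5.3286)·e^(0.0969·12/12) = 64.4014 × 1.101750 = 70.9542
Value (long) = (F − K)·e^(−rT) = (70.9542 − 69.65) × 0.907647 = 1.1838
Value = $1.18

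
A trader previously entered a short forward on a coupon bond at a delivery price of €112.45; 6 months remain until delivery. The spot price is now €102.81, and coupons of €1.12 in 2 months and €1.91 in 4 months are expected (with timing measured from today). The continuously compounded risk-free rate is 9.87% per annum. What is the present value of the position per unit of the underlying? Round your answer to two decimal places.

€7.18

PV(remaining coupons) I = 1.12·e^(−0.0987·2/12) + 1.91·e^(−0.0987·4/12) = 2.9499
Current forward F = (S − I)·e^(rT) = (102.81 − 2.9499)·e^(0.0987·6/12) = 99.8601 × 1.050588 = 104.9118
Value (long) = (F − K)·e^(−rT) = (104.9118 − 112.45) × 0.951848 = -7.1752
Short position value = −(long value) = €7.18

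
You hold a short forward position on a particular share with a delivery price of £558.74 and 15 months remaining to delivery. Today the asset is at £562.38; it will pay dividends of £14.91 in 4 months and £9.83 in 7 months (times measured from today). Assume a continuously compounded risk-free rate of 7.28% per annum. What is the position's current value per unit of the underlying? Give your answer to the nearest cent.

-£28.27

PV(remaining dividends) I = 14.91·e^(−0.0728·4/12) + 9.83·e^(−0.0728·7/12) = 23.9738
Current forward F = (S − I)·e^(rT) = (562.38 − 23.9738)·e^(0.0728·15/12) = 538.4062 × 1.095269 = 589.6996
Value (long) = (F − K)·e^(−rT) = (589.6996 − 558.74) × 0.913018 = 28.2667
Short position value = −(long value) = -£28.27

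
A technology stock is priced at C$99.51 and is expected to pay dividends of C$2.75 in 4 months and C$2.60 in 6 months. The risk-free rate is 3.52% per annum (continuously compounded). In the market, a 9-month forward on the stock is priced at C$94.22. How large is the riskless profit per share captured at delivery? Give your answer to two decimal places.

PV(dividends) I = 2.75·e^(−0.0352·4/12) + 2.60·e^(−0.0352·6/12) = 5.2726
Fair forward F* = (S − I)·e^(rT) = (99.51 − 5.2726)·e^0.026400 = 94.2374 × 1.026752 = 96.7584
Market C$94.22 < fair 96.7584: forward underpriced → reverse cash-and-carry (short the stock, invest proceeds at r, pay the dividends, go long the forward).
Profit at T = |F_mkt − F*| = |94.22 − 96.7584| = C$2.54 per share

C$2.54 per share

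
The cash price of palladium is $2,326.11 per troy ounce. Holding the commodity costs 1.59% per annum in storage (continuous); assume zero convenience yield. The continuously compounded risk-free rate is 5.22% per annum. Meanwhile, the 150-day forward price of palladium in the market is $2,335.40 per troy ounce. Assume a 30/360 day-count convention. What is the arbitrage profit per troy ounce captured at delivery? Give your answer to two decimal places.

Fair forward: F* = S·e^(carry·T), with carry = (r + u) = 0.0522 + 0.0159 = 0.0681
F* = 2326.11 · e^(0.0681 × 150/360) = 2326.11 · e^0.02837500 = 2326.11 × 1.02878141 = $2393.0587
Market $2335.40 < fair $2393.0587: forward underpriced → reverse cash-and-carry (short spot, go long the forward).
At maturity, profit = |F_mkt − F*| = |2335.40 − 2393.0587| = $57.66 per troy ounce

$57.66 per troy ounce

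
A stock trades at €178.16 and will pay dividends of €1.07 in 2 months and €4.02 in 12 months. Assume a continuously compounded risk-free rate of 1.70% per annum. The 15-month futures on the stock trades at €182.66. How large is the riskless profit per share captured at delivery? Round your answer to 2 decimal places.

PV(dividends) I = 1.07·e^(−0.0170·2/12) + 4.02·e^(−0.0170·12/12) = 5.0192
Fair futures F* = (S − I)·e^(rT) = (178.16 − 5.0192)·e^0.021250 = 173.1408 × 1.021477 = 176.8593
Market €182.66 > fair 176.8593: forward overpriced → cash-and-carry (borrow at r, buy the stock and collect the dividends, short the forward).
Profit at T = |F_mkt − F*| = |182.66 − 176.8593| = €5.80 per share

€5.80 per share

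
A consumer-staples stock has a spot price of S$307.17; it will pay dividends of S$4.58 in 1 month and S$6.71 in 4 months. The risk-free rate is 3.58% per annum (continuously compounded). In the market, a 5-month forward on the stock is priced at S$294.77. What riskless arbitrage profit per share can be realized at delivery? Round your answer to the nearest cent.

S$5.65 per share

PV(dividends) I = 4.58·e^(−0.0358·1/12) + 6.71·e^(−0.0358·4/12) = 11.1968
Fair forward F* = (S − I)·e^(rT) = (307.17 − 11.1968)·e^0.014917 = 295.9732 × 1.015029 = 300.4214
Market S$294.77 < fair 300.4214: forward underpriced → reverse cash-and-carry (short the stock, invest proceeds at r, pay the dividends, go long the forward).
Profit at T = |F_mkt − F*| = |294.77 − 300.4214| = S$5.65 per share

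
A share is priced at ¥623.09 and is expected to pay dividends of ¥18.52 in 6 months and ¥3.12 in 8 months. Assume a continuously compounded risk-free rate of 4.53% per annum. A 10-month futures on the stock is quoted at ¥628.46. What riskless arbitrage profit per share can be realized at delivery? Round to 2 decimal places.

¥3.34 per share

PV(dividends) I = 18.52·e^(−0.0453·6/12) + 3.12·e^(−0.0453·8/12) = 21.1324
Fair futures F* = (S − I)·e^(rT) = (623.09 − 21.1324)·e^0.037750 = 601.9576 × 1.038472 = 625.1161
Market ¥628.46 > fair 625.1161: forward overpriced → cash-and-carry (borrow at r, buy the stock and collect the dividends, short the forward).
Profit at T = |F_mkt − F*| = |628.46 − 625.1161| = ¥3.34 per share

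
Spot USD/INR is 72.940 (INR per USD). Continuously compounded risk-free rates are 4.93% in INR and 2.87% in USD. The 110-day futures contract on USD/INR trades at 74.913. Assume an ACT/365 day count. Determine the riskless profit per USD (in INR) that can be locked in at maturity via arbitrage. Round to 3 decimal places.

1.519 per USD (in INR)

Fair futures: F* = S·e^(carry·T), with carry = (r_INR − r_USD) = 0.0493 − 0.0287 = 0.0206
F* = 72.940 · e^(0.0206 × 110/365) = 72.940 · e^0.006208 = 72.940 × 1.006227 = 73.3942
Market 74.913 > fair 73.3942: forward overpriced → cash-and-carry (buy spot, short the forward).
At maturity, profit = |F_mkt − F*| = |74.913 − 73.3942| = 1.519 per USD (in INR)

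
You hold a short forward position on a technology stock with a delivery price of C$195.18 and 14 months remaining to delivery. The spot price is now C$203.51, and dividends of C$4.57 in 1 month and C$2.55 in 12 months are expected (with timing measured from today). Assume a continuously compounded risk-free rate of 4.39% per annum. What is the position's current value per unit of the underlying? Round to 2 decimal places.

PV(remaining dividends) I = 4.57·e^(−0.0439·1/12) + 2.55·e^(−0.0439·12/12) = 6.9938
Current forward F = (S − I)·e^(rT) = (203.51 − 6.9938)·e^(0.0439·14/12) = 196.5162 × 1.052551 = 206.8433
Value (long) = (F − K)·e^(−rT) = (206.8433 − 195.18) × 0.950073 = 11.0810
Short position value = −(long value) = -C$11.08

-C$11.08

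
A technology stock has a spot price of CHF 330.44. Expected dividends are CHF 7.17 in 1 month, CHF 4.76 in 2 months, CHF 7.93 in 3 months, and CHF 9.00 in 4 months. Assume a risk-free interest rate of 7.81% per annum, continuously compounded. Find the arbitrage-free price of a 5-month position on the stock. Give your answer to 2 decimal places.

CHF 312.06

PV(dividends) I = 7.17·e^(−0.0781·1/12) + 4.76·e^(−0.0781·2/12) + 7.93·e^(−0.0781·3/12) + 9.00·e^(−0.0781·4/12)
I = 7.1235 + 4.6984 + 7.7767 + 8.7687 = 28.3673
F = (S − I)·e^(rT) = (330.44 − 28.3673) · e^(0.0781·5/12)
= 302.0727 · e^0.032542 = 302.0727 × 1.033077 = CHF 312.06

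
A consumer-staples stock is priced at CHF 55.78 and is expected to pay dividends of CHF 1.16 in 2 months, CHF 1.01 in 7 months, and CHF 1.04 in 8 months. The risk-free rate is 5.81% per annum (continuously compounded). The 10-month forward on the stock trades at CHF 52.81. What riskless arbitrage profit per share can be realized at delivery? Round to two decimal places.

CHF 2.46 per share

PV(dividends) I = 1.16·e^(−0.0581·2/12) + 1.01·e^(−0.0581·7/12) + 1.04·e^(−0.0581·8/12) = 3.1257
Fair forward F* = (S − I)·e^(rT) = (55.78 − 3.1257)·e^0.048417 = 52.6543 × 1.049608 = 55.2664
Market CHF 52.81 < fair 55.2664: forward underpriced → reverse cash-and-carry (short the stock, invest proceeds at r, pay the dividends, go long the forward).
Profit at T = |F_mkt − F*| = |52.81 − 55.2664| = CHF 2.46 per share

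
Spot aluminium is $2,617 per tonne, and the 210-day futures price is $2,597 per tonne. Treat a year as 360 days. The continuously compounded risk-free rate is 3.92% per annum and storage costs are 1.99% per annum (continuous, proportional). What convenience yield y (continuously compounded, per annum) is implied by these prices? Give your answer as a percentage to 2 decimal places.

7.23%

F = S·e^((r+u−y)T) ⇒ (r+u−y) = ln(F/S)/T
ln(2597/2617) = -0.007672; /T ⇒ -0.013152
y = r + u − ln(F/S)/T = 0.0392 + 0.0199 + 0.013152 = 0.072252
y = 7.23%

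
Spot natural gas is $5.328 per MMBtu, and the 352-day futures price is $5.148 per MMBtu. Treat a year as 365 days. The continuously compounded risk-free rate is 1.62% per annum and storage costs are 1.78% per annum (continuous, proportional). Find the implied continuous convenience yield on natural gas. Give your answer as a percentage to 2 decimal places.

F = S·e^((r+u−y)T) ⇒ (r+u−y) = ln(F/S)/T
ln(5.148/5.328) = -0.034368; /T ⇒ -0.035637
y = r + u − ln(F/S)/T = 0.0162 + 0.0178 + 0.035637 = 0.069637
y = 6.96%

6.96%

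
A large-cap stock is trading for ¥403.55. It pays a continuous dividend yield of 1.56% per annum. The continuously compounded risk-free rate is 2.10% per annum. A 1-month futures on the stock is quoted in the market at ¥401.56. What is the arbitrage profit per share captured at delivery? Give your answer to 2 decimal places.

¥2.17 per share

Fair futures: F* = S·e^(carry·T), with carry = (r − q) = 0.0210 − 0.0156 = 0.0054
F* = 403.55 · e^(0.0054 × 1/12) = 403.55 · e^0.000450 = 403.55 × 1.000450 = ¥403.7316
Market ¥401.56 < fair ¥403.7316: forward underpriced → reverse cash-and-carry (short spot, go long the forward).
At maturity, profit = |F_mkt − F*| = |401.56 − 403.7316| = ¥2.17 per share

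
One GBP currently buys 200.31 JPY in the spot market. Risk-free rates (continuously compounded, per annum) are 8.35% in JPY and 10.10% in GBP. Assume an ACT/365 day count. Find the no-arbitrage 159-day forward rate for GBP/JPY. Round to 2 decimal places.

F = S·e^((r_JPY − r_GBP)T) = 200.31 · e^((0.0835 − 0.1010) × 159/365)
= 200.31 · e^-0.007623 = 200.31 × 0.992406
F = 198.79 JPY per GBP

198.79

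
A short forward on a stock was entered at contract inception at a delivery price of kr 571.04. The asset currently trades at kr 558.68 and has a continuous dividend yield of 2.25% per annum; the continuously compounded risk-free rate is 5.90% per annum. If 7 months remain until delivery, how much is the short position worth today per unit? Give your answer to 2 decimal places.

kr 0.33

Current fair forward for the remaining 7 months: F = S·e^((r − q)·T), (r − q) = 0.0590 − 0.0225 = 0.0365
F = 558.68 · e^(0.0365 × 7/12) = 558.68 × 1.021520 = 570.7028
Value of long forward = (F − K)·e^(−rT) = (570.7028 − 571.04) · e^(−0.0590·7/12)
= -0.3372 × 0.966169 = -0.33
Short position value = −(long value) = kr 0.33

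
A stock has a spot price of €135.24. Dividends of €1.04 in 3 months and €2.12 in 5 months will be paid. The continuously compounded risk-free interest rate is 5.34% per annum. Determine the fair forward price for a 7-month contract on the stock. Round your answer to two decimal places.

€136.32

PV(dividends) I = 1.04·e^(−0.0534·3/12) + 2.12·e^(−0.0534·5/12)
I = 1.0262 + 2.0734 = 3.0996
F = (S − I)·e^(rT) = (135.24 − 3.0996) · e^(0.0534·7/12)
= 132.1404 · e^0.031150 = 132.1404 × 1.031640 = €136.32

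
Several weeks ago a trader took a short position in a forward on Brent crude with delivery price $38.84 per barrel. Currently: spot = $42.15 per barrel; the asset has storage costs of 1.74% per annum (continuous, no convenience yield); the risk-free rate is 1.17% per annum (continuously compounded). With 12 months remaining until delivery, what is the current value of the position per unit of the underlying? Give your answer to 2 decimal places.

Current fair forward for the remaining 12 months: F = S·e^((r + u)·T), (r + u) = 0.0117 + 0.0174 = 0.0291
F = 42.15 · e^(0.0291 × 12/12) = 42.15 × 1.029528 = 43.3946
Value of long forward = (F − K)·e^(−rT) = (43.3946 − 38.84) · e^(−0.0117·12/12)
= 4.5546 × 0.988368 = 4.50
Short position value = −(long value) = -$4.50

-$4.50 per barrel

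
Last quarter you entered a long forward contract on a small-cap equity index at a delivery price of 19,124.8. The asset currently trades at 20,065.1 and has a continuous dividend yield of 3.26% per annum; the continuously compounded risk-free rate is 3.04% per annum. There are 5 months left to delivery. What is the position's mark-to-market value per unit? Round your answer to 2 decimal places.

910.31

Current fair forward for the remaining 5 months: F = S·e^((r − q)·T), (r − q) = 0.0304 − 0.0326 = -0.0022
F = 20065.1 · e^(-0.0022 × 5/12) = 20065.1 × 0.99908375 = 20046.7154
Value of long forward = (F − K)·e^(−rT) = (20046.7154 − 19124.8) · e^(−0.0304·5/12)
= 921.9154 × 0.98741322 = 910.31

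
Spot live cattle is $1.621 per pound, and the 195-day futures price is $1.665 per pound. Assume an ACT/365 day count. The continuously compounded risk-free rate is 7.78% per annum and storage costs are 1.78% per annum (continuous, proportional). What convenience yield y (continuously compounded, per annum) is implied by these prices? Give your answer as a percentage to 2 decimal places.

4.55%

F = S·e^((r+u−y)T) ⇒ (r+u−y) = ln(F/S)/T
ln(1.665/1.621) = 0.026782; /T ⇒ 0.050130
y = r + u − ln(F/S)/T = 0.0778 + 0.0178 − 0.050130 = 0.045470
y = 4.55%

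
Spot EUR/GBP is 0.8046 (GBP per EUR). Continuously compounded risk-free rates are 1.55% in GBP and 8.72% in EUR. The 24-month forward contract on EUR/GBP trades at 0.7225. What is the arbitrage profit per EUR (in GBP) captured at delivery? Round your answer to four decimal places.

0.0254 per EUR (in GBP)

Fair forward: F* = S·e^(carry·T), with carry = (r_GBP − r_EUR) = 0.0155 − 0.0872 = -0.0717
F* = 0.8046 · e^(-0.0717 × 24/12) = 0.8046 · e^-0.143400 = 0.8046 × 0.866407 = 0.6971
Market 0.7225 > fair 0.6971: forward overpriced → cash-and-carry (buy spot, short the forward).
At maturity, profit = |F_mkt − F*| = |0.7225 − 0.6971| = 0.0254 per EUR (in GBP)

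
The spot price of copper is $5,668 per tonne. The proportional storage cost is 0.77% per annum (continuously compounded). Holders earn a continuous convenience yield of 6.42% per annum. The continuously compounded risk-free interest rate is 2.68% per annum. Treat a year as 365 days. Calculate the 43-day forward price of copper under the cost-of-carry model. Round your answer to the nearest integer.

$5,648 per tonne

Net carry = r + u − y = 0.0268 + 0.0077 − 0.0642 = -0.0297
F = S·e^((r+u−y)T) = 5668 · e^(-0.0297 × 43/365) = 5668 · e^-0.003499
= 5668 × 0.996507 = $5,648 per tonne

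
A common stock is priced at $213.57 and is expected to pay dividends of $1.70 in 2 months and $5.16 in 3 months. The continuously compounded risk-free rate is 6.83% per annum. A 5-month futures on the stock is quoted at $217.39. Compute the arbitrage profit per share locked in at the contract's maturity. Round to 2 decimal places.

$4.60 per share

PV(dividends) I = 1.70·e^(−0.0683·2/12) + 5.16·e^(−0.0683·3/12) = 6.7534
Fair futures F* = (S − I)·e^(rT) = (213.57 − 6.7534)·e^0.028458 = 206.8166 × 1.028867 = 212.7868
Market $217.39 > fair 212.7868: forward overpriced → cash-and-carry (borrow at r, buy the stock and collect the dividends, short the forward).
Profit at T = |F_mkt − F*| = |217.39 − 212.7868| = $4.60 per share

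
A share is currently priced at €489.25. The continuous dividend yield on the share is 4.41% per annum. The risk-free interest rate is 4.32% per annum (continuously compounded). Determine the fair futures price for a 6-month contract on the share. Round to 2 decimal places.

F = S·e^((r − q)T) = 489.25 · e^((0.0432 − 0.0441) × 6/12)
= 489.25 · e^-0.000450 = 489.25 × 0.999550
F = €489.03

€489.03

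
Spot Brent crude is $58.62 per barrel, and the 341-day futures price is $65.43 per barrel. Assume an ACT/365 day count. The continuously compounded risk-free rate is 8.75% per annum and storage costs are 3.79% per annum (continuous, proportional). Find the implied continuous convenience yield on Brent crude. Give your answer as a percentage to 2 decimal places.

0.78%

F = S·e^((r+u−y)T) ⇒ (r+u−y) = ln(F/S)/T
ln(65.43/58.62) = 0.109905; /T ⇒ 0.117640
y = r + u − ln(F/S)/T = 0.0875 + 0.0379 − 0.117640 = 0.007760
y = 0.78%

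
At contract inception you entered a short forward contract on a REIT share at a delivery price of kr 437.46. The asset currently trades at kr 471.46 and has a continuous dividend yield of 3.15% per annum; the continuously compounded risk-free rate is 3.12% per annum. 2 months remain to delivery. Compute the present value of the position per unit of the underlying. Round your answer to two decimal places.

Current fair forward for the remaining 2 months: F = S·e^((r − q)·T), (r − q) = 0.0312 − 0.0315 = -0.0003
F = 471.46 · e^(-0.0003 × 2/12) = 471.46 × 0.999950 = 471.4364
Value of long forward = (F − K)·e^(−rT) = (471.4364 − 437.46) · e^(−0.0312·2/12)
= 33.9764 × 0.994813 = 33.80
Short position value = −(long value) = -kr 33.80

-kr 33.80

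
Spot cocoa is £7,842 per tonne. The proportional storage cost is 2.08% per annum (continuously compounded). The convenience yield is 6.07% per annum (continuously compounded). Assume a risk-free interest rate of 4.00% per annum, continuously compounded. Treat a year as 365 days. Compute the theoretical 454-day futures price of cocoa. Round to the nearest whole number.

Net carry = r + u − y = 0.0400 + 0.0208 − 0.0607 = 0.0001
F = S·e^((r+u−y)T) = 7842 · e^(0.0001 × 454/365) = 7842 · e^0.000124
= 7842 × 1.000124 = £7,843 per tonne

£7,843 per tonne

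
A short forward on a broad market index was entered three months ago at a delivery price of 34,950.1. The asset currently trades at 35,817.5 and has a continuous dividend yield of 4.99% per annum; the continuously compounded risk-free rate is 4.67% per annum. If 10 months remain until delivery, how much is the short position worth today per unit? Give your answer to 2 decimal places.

-742.55

Current fair forward for the remaining 10 months: F = S·e^((r − q)·T), (r − q) = 0.0467 − 0.0499 = -0.0032
F = 35817.5 · e^(-0.0032 × 10/12) = 35817.5 × 0.99733689 = 35722.1141
Value of long forward = (F − K)·e^(−rT) = (35722.1141 − 34950.1) · e^(−0.0467·10/12)
= 772.0141 × 0.96183086 = 742.55
Short position value = −(long value) = -742.55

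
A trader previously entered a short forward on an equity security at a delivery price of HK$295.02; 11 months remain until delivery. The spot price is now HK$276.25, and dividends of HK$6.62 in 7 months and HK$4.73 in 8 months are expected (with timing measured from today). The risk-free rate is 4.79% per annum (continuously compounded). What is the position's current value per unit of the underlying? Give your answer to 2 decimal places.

HK$17.12

PV(remaining dividends) I = 6.62·e^(−0.0479·7/12) + 4.73·e^(−0.0479·8/12) = 11.0189
Current forward F = (S − I)·e^(rT) = (276.25 − 11.0189)·e^(0.0479·11/12) = 265.2311 × 1.044887 = 277.1365
Value (long) = (F − K)·e^(−rT) = (277.1365 − 295.02) × 0.957042 = -17.1153
Short position value = −(long value) = HK$17.12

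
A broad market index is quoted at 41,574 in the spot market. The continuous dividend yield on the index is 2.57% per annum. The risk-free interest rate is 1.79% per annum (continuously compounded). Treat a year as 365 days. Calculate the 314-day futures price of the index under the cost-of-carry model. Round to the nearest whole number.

41,296

F = S·e^((r − q)T) = 41574 · e^((0.0179 − 0.0257) × 314/365)
= 41574 · e^-0.006710 = 41574 × 0.993312
F = 41,296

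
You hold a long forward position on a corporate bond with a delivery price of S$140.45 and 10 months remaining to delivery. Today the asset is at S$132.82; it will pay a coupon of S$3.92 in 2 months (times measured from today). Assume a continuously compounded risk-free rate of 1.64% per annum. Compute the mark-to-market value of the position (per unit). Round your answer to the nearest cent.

PV(remaining coupons) I = 3.92·e^(−0.0164·2/12) = 3.9093
Current forward F = (S − I)·e^(rT) = (132.82 − 3.9093)·e^(0.0164·10/12) = 128.9107 × 1.013760 = 130.6845
Value (long) = (F − K)·e^(−rT) = (130.6845 − 140.45) × 0.986426 = -9.6329
Value = -S$9.63

-S$9.63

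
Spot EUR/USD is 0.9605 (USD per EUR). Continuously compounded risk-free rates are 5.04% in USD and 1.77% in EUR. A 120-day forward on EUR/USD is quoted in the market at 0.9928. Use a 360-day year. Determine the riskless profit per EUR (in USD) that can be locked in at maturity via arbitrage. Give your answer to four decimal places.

Fair forward: F* = S·e^(carry·T), with carry = (r_USD − r_EUR) = 0.0504 − 0.0177 = 0.0327
F* = 0.9605 · e^(0.0327 × 120/360) = 0.9605 · e^0.010900 = 0.9605 × 1.010960 = 0.9710
Market 0.9928 > fair 0.9710: forward overpriced → cash-and-carry (buy spot, short the forward).
At maturity, profit = |F_mkt − F*| = |0.9928 − 0.9710| = 0.0218 per EUR (in USD)

0.0218 per EUR (in USD)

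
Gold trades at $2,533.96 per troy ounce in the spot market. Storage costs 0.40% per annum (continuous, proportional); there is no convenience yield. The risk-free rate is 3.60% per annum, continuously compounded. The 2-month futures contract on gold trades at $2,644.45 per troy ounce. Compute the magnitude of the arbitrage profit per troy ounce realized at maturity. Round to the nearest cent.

Fair futures: F* = S·e^(carry·T), with carry = (r + u) = 0.0360 + 0.0040 = 0.0400
F* = 2533.96 · e^(0.0400 × 2/12) = 2533.96 · e^0.00666667 = 2533.96 × 1.00668894 = $2550.9095
Market $2644.45 > fair $2550.9095: forward overpriced → cash-and-carry (buy spot, short the forward).
At maturity, profit = |F_mkt − F*| = |2644.45 − 2550.9095| = $93.54 per troy ounce

$93.54 per troy ounce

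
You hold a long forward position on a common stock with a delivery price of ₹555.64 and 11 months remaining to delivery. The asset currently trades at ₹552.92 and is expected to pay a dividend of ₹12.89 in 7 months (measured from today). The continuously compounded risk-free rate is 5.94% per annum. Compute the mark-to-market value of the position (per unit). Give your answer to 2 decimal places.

₹14.27

PV(remaining dividends) I = 12.89·e^(−0.0594·7/12) = 12.4510
Current forward F = (S − I)·e^(rT) = (552.92 − 12.4510)·e^(0.0594·11/12) = 540.4690 × 1.055960 = 570.7136
Value (long) = (F − K)·e^(−rT) = (570.7136 − 555.64) × 0.947006 = 14.2748
Value = ₹14.27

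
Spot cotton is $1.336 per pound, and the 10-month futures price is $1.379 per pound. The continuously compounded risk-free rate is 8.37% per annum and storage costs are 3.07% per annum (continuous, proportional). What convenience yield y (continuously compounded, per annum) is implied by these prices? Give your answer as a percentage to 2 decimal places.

F = S·e^((r+u−y)T) ⇒ (r+u−y) = ln(F/S)/T
ln(1.379/1.336) = 0.031679; /T ⇒ 0.038015
y = r + u − ln(F/S)/T = 0.0837 + 0.0307 − 0.038015 = 0.076385
y = 7.64%

7.64%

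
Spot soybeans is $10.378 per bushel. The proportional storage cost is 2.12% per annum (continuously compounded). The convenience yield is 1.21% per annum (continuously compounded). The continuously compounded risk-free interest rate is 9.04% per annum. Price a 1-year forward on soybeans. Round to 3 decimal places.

Net carry = r + u − y = 0.0904 + 0.0212 − 0.0121 = 0.0995
F = S·e^((r+u−y)T) = 10.378 · e^(0.0995 × 1) = 10.378 · e^0.099500
= 10.378 × 1.104618 = $11.464 per bushel

$11.464 per bushel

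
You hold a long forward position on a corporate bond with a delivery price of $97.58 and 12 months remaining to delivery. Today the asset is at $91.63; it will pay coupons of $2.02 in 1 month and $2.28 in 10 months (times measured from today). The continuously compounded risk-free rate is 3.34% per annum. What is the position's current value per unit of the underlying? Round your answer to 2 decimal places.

-$6.98

PV(remaining coupons) I = 2.02·e^(−0.0334·1/12) + 2.28·e^(−0.0334·10/12) = 4.2318
Current forward F = (S − I)·e^(rT) = (91.63 − 4.2318)·e^(0.0334·12/12) = 87.3982 × 1.033964 = 90.3666
Value (long) = (F − K)·e^(−rT) = (90.3666 − 97.58) × 0.967152 = -6.9765
Value = -$6.98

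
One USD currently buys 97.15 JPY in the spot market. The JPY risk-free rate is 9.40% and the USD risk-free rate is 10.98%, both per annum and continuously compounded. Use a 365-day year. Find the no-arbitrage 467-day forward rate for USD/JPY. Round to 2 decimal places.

95.21

F = S·e^((r_JPY − r_USD)T) = 97.15 · e^((0.0940 − 0.1098) × 467/365)
= 97.15 · e^-0.020215 = 97.15 × 0.979988
F = 95.21 JPY per USD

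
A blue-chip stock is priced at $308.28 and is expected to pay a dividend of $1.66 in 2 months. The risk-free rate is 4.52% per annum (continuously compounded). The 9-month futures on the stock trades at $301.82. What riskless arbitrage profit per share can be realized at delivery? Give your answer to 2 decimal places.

$15.39 per share

PV(dividends) I = 1.66·e^(−0.0452·2/12) = 1.6475
Fair futures F* = (S − I)·e^(rT) = (308.28 − 1.6475)·e^0.033900 = 306.6325 × 1.034481 = 317.2055
Market $301.82 < fair 317.2055: forward underpriced → reverse cash-and-carry (short the stock, invest proceeds at r, pay the dividends, go long the forward).
Profit at T = |F_mkt − F*| = |301.82 − 317.2055| = $15.39 per share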